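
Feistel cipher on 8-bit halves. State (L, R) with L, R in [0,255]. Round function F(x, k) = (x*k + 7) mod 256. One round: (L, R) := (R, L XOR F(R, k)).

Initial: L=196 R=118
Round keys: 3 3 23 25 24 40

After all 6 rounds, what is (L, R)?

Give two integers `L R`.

Answer: 125 110

Derivation:
Round 1 (k=3): L=118 R=173
Round 2 (k=3): L=173 R=120
Round 3 (k=23): L=120 R=98
Round 4 (k=25): L=98 R=225
Round 5 (k=24): L=225 R=125
Round 6 (k=40): L=125 R=110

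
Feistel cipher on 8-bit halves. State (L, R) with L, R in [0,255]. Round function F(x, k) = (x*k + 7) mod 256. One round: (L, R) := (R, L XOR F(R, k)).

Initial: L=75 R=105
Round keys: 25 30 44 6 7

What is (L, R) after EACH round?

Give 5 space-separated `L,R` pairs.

Round 1 (k=25): L=105 R=3
Round 2 (k=30): L=3 R=8
Round 3 (k=44): L=8 R=100
Round 4 (k=6): L=100 R=87
Round 5 (k=7): L=87 R=12

Answer: 105,3 3,8 8,100 100,87 87,12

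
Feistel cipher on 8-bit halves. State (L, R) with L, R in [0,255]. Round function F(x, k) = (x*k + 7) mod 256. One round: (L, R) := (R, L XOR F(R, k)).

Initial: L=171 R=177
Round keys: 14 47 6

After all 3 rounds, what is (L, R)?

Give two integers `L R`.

Round 1 (k=14): L=177 R=30
Round 2 (k=47): L=30 R=56
Round 3 (k=6): L=56 R=73

Answer: 56 73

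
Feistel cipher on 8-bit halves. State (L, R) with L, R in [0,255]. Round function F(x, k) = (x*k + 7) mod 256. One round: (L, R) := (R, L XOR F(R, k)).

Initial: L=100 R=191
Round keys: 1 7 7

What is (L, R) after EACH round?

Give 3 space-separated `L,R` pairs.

Round 1 (k=1): L=191 R=162
Round 2 (k=7): L=162 R=202
Round 3 (k=7): L=202 R=47

Answer: 191,162 162,202 202,47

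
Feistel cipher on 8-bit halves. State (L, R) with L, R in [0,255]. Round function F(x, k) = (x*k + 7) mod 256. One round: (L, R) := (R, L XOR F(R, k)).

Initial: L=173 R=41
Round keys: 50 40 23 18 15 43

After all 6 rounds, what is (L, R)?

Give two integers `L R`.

Answer: 213 241

Derivation:
Round 1 (k=50): L=41 R=164
Round 2 (k=40): L=164 R=142
Round 3 (k=23): L=142 R=109
Round 4 (k=18): L=109 R=63
Round 5 (k=15): L=63 R=213
Round 6 (k=43): L=213 R=241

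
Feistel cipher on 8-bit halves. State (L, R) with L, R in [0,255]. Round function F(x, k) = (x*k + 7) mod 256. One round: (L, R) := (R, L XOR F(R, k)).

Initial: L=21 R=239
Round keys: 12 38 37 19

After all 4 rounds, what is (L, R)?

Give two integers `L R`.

Round 1 (k=12): L=239 R=46
Round 2 (k=38): L=46 R=52
Round 3 (k=37): L=52 R=165
Round 4 (k=19): L=165 R=114

Answer: 165 114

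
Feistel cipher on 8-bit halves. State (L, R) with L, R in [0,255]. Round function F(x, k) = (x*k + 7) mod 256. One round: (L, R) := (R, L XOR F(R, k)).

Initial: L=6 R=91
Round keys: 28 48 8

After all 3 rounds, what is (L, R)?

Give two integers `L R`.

Round 1 (k=28): L=91 R=253
Round 2 (k=48): L=253 R=44
Round 3 (k=8): L=44 R=154

Answer: 44 154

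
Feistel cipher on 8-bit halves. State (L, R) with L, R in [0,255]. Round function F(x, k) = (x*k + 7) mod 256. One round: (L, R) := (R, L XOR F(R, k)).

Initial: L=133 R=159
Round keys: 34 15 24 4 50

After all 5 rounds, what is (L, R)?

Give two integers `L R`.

Answer: 91 42

Derivation:
Round 1 (k=34): L=159 R=160
Round 2 (k=15): L=160 R=248
Round 3 (k=24): L=248 R=231
Round 4 (k=4): L=231 R=91
Round 5 (k=50): L=91 R=42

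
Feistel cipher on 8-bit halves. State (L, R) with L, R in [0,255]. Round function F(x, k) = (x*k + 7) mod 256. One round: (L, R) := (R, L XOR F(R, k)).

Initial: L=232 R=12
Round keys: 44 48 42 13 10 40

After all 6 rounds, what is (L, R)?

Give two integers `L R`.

Answer: 49 253

Derivation:
Round 1 (k=44): L=12 R=255
Round 2 (k=48): L=255 R=219
Round 3 (k=42): L=219 R=10
Round 4 (k=13): L=10 R=82
Round 5 (k=10): L=82 R=49
Round 6 (k=40): L=49 R=253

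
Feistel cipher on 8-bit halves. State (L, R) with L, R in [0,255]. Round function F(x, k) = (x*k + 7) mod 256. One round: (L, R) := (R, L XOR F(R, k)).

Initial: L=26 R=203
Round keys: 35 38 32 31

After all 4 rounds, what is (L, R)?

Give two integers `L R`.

Answer: 213 42

Derivation:
Round 1 (k=35): L=203 R=210
Round 2 (k=38): L=210 R=248
Round 3 (k=32): L=248 R=213
Round 4 (k=31): L=213 R=42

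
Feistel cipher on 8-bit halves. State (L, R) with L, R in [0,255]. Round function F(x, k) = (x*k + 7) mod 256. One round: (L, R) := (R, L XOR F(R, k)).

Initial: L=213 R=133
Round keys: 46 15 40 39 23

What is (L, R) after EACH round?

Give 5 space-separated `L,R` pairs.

Round 1 (k=46): L=133 R=56
Round 2 (k=15): L=56 R=202
Round 3 (k=40): L=202 R=175
Round 4 (k=39): L=175 R=122
Round 5 (k=23): L=122 R=82

Answer: 133,56 56,202 202,175 175,122 122,82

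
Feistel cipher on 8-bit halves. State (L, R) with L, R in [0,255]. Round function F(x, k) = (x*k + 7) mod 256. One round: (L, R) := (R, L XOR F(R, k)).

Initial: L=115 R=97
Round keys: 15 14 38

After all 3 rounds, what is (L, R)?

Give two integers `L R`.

Round 1 (k=15): L=97 R=197
Round 2 (k=14): L=197 R=172
Round 3 (k=38): L=172 R=74

Answer: 172 74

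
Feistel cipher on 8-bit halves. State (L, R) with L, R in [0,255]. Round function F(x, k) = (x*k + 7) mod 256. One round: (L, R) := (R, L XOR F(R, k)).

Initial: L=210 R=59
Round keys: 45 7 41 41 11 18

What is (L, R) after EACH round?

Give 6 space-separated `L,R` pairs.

Answer: 59,180 180,200 200,187 187,50 50,150 150,161

Derivation:
Round 1 (k=45): L=59 R=180
Round 2 (k=7): L=180 R=200
Round 3 (k=41): L=200 R=187
Round 4 (k=41): L=187 R=50
Round 5 (k=11): L=50 R=150
Round 6 (k=18): L=150 R=161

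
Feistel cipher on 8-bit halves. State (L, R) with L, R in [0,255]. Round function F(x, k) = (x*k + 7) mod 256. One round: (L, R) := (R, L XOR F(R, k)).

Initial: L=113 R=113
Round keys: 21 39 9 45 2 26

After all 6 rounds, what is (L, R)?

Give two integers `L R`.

Round 1 (k=21): L=113 R=61
Round 2 (k=39): L=61 R=35
Round 3 (k=9): L=35 R=127
Round 4 (k=45): L=127 R=121
Round 5 (k=2): L=121 R=134
Round 6 (k=26): L=134 R=218

Answer: 134 218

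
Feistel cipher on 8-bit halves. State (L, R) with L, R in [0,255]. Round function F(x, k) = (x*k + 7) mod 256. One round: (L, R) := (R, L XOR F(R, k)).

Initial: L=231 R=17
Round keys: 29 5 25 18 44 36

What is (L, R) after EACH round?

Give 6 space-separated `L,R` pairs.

Round 1 (k=29): L=17 R=19
Round 2 (k=5): L=19 R=119
Round 3 (k=25): L=119 R=181
Round 4 (k=18): L=181 R=182
Round 5 (k=44): L=182 R=250
Round 6 (k=36): L=250 R=153

Answer: 17,19 19,119 119,181 181,182 182,250 250,153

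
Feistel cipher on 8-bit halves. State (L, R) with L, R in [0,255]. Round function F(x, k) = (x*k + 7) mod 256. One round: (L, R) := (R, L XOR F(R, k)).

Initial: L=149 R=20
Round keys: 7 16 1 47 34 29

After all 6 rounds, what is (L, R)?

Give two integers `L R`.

Round 1 (k=7): L=20 R=6
Round 2 (k=16): L=6 R=115
Round 3 (k=1): L=115 R=124
Round 4 (k=47): L=124 R=184
Round 5 (k=34): L=184 R=11
Round 6 (k=29): L=11 R=254

Answer: 11 254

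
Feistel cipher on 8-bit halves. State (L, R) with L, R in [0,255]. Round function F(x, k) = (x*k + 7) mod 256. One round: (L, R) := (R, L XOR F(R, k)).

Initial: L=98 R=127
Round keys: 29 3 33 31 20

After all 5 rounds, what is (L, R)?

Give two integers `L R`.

Round 1 (k=29): L=127 R=8
Round 2 (k=3): L=8 R=96
Round 3 (k=33): L=96 R=111
Round 4 (k=31): L=111 R=24
Round 5 (k=20): L=24 R=136

Answer: 24 136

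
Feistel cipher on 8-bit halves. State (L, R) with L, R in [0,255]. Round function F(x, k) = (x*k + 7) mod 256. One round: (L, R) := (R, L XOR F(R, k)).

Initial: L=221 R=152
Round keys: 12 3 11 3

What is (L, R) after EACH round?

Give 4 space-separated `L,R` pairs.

Round 1 (k=12): L=152 R=250
Round 2 (k=3): L=250 R=109
Round 3 (k=11): L=109 R=76
Round 4 (k=3): L=76 R=134

Answer: 152,250 250,109 109,76 76,134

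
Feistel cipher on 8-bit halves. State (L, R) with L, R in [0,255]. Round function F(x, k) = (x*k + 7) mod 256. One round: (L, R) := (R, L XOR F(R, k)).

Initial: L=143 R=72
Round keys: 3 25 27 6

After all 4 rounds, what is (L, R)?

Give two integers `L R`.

Round 1 (k=3): L=72 R=80
Round 2 (k=25): L=80 R=159
Round 3 (k=27): L=159 R=156
Round 4 (k=6): L=156 R=48

Answer: 156 48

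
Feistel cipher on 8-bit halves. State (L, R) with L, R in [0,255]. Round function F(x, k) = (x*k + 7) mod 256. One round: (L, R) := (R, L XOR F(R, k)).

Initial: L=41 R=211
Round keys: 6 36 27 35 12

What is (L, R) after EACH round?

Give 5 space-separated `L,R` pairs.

Round 1 (k=6): L=211 R=208
Round 2 (k=36): L=208 R=148
Round 3 (k=27): L=148 R=115
Round 4 (k=35): L=115 R=84
Round 5 (k=12): L=84 R=132

Answer: 211,208 208,148 148,115 115,84 84,132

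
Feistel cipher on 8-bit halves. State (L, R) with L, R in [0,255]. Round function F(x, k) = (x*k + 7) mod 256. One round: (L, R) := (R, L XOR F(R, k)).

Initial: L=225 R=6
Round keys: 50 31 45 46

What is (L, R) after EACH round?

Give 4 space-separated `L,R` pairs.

Answer: 6,210 210,115 115,236 236,28

Derivation:
Round 1 (k=50): L=6 R=210
Round 2 (k=31): L=210 R=115
Round 3 (k=45): L=115 R=236
Round 4 (k=46): L=236 R=28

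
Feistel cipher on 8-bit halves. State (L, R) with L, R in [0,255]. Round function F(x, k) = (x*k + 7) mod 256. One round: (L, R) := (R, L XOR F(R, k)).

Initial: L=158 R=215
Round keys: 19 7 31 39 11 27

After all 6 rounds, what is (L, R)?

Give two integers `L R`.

Round 1 (k=19): L=215 R=98
Round 2 (k=7): L=98 R=98
Round 3 (k=31): L=98 R=135
Round 4 (k=39): L=135 R=250
Round 5 (k=11): L=250 R=66
Round 6 (k=27): L=66 R=7

Answer: 66 7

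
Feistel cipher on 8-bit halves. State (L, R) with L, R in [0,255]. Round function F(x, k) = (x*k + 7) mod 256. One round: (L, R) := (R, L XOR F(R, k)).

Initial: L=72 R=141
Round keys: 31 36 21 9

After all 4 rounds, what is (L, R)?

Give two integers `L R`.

Round 1 (k=31): L=141 R=82
Round 2 (k=36): L=82 R=2
Round 3 (k=21): L=2 R=99
Round 4 (k=9): L=99 R=128

Answer: 99 128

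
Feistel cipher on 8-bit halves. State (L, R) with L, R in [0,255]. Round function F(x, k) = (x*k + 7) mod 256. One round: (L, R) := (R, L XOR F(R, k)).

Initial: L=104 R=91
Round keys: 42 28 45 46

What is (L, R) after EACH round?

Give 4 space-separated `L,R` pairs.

Round 1 (k=42): L=91 R=157
Round 2 (k=28): L=157 R=104
Round 3 (k=45): L=104 R=210
Round 4 (k=46): L=210 R=171

Answer: 91,157 157,104 104,210 210,171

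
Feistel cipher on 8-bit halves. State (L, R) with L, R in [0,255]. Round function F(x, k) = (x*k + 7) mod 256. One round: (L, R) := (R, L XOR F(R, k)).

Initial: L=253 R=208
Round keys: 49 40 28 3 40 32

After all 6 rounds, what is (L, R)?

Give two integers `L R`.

Answer: 238 42

Derivation:
Round 1 (k=49): L=208 R=42
Round 2 (k=40): L=42 R=71
Round 3 (k=28): L=71 R=225
Round 4 (k=3): L=225 R=237
Round 5 (k=40): L=237 R=238
Round 6 (k=32): L=238 R=42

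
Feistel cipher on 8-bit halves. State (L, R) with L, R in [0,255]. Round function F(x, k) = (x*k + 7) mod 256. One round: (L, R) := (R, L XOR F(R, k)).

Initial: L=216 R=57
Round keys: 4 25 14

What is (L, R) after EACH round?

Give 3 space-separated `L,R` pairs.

Round 1 (k=4): L=57 R=51
Round 2 (k=25): L=51 R=59
Round 3 (k=14): L=59 R=114

Answer: 57,51 51,59 59,114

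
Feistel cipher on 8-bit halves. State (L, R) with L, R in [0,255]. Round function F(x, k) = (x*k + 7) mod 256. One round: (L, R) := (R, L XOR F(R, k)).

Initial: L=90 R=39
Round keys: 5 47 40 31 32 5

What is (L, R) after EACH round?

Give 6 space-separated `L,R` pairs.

Answer: 39,144 144,80 80,23 23,128 128,16 16,215

Derivation:
Round 1 (k=5): L=39 R=144
Round 2 (k=47): L=144 R=80
Round 3 (k=40): L=80 R=23
Round 4 (k=31): L=23 R=128
Round 5 (k=32): L=128 R=16
Round 6 (k=5): L=16 R=215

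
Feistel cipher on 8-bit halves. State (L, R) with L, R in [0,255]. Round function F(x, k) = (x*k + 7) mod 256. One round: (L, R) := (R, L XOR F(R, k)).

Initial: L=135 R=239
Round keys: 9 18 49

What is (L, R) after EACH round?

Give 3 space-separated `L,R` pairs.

Answer: 239,233 233,134 134,68

Derivation:
Round 1 (k=9): L=239 R=233
Round 2 (k=18): L=233 R=134
Round 3 (k=49): L=134 R=68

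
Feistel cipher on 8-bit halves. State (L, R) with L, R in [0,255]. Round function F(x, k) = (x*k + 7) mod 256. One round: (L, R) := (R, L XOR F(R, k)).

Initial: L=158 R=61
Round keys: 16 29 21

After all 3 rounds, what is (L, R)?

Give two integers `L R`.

Answer: 113 5

Derivation:
Round 1 (k=16): L=61 R=73
Round 2 (k=29): L=73 R=113
Round 3 (k=21): L=113 R=5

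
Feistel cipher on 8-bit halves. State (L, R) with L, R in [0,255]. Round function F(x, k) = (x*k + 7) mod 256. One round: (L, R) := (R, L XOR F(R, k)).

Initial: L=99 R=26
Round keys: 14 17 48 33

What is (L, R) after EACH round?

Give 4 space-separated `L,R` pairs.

Round 1 (k=14): L=26 R=16
Round 2 (k=17): L=16 R=13
Round 3 (k=48): L=13 R=103
Round 4 (k=33): L=103 R=67

Answer: 26,16 16,13 13,103 103,67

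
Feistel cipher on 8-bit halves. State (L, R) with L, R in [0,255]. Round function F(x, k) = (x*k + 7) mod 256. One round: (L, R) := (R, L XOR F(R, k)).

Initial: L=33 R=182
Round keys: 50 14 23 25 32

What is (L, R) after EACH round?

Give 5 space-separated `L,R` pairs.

Round 1 (k=50): L=182 R=178
Round 2 (k=14): L=178 R=117
Round 3 (k=23): L=117 R=56
Round 4 (k=25): L=56 R=10
Round 5 (k=32): L=10 R=127

Answer: 182,178 178,117 117,56 56,10 10,127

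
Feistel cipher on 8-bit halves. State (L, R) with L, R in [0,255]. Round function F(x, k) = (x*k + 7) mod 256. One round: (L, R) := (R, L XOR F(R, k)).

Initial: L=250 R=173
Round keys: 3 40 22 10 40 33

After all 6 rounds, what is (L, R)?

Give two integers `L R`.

Answer: 8 104

Derivation:
Round 1 (k=3): L=173 R=244
Round 2 (k=40): L=244 R=138
Round 3 (k=22): L=138 R=23
Round 4 (k=10): L=23 R=103
Round 5 (k=40): L=103 R=8
Round 6 (k=33): L=8 R=104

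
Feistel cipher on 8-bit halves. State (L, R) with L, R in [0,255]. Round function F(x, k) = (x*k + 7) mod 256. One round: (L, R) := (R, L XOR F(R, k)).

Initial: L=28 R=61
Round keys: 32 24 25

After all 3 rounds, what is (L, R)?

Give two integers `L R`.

Answer: 178 210

Derivation:
Round 1 (k=32): L=61 R=187
Round 2 (k=24): L=187 R=178
Round 3 (k=25): L=178 R=210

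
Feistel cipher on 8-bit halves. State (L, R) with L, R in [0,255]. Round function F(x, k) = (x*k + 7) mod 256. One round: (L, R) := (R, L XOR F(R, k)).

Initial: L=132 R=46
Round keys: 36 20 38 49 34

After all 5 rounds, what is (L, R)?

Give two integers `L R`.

Round 1 (k=36): L=46 R=251
Round 2 (k=20): L=251 R=141
Round 3 (k=38): L=141 R=14
Round 4 (k=49): L=14 R=56
Round 5 (k=34): L=56 R=121

Answer: 56 121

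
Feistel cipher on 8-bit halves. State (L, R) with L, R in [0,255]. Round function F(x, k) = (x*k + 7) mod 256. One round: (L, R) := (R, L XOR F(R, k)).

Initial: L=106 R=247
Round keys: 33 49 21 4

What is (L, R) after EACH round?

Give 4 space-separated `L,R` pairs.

Round 1 (k=33): L=247 R=180
Round 2 (k=49): L=180 R=140
Round 3 (k=21): L=140 R=55
Round 4 (k=4): L=55 R=111

Answer: 247,180 180,140 140,55 55,111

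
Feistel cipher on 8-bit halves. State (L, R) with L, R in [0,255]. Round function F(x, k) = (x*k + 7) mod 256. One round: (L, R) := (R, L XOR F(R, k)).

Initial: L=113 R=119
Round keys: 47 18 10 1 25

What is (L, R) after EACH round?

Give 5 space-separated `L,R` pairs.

Round 1 (k=47): L=119 R=145
Round 2 (k=18): L=145 R=78
Round 3 (k=10): L=78 R=130
Round 4 (k=1): L=130 R=199
Round 5 (k=25): L=199 R=244

Answer: 119,145 145,78 78,130 130,199 199,244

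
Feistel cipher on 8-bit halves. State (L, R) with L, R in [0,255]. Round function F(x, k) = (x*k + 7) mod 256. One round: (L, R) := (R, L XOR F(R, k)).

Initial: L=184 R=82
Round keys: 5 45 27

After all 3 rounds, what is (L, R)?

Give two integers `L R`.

Round 1 (k=5): L=82 R=25
Round 2 (k=45): L=25 R=62
Round 3 (k=27): L=62 R=136

Answer: 62 136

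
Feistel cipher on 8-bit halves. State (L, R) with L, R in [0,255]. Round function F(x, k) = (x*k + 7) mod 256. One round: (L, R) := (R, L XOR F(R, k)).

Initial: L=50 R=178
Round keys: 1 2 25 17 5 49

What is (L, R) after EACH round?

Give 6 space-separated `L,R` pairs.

Round 1 (k=1): L=178 R=139
Round 2 (k=2): L=139 R=175
Round 3 (k=25): L=175 R=149
Round 4 (k=17): L=149 R=67
Round 5 (k=5): L=67 R=195
Round 6 (k=49): L=195 R=25

Answer: 178,139 139,175 175,149 149,67 67,195 195,25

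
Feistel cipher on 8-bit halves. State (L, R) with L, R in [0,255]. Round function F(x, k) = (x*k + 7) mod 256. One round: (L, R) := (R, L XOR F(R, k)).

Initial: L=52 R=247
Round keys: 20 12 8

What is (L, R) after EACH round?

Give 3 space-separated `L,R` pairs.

Round 1 (k=20): L=247 R=103
Round 2 (k=12): L=103 R=44
Round 3 (k=8): L=44 R=0

Answer: 247,103 103,44 44,0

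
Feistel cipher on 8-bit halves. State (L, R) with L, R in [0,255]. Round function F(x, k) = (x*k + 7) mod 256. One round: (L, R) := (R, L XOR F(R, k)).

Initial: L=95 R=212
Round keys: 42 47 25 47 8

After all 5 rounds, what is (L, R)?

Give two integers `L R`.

Round 1 (k=42): L=212 R=144
Round 2 (k=47): L=144 R=163
Round 3 (k=25): L=163 R=98
Round 4 (k=47): L=98 R=166
Round 5 (k=8): L=166 R=85

Answer: 166 85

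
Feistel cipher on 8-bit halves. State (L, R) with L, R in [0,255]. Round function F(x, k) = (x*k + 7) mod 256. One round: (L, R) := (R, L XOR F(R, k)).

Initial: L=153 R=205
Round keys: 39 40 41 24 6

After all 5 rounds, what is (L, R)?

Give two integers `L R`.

Answer: 69 183

Derivation:
Round 1 (k=39): L=205 R=219
Round 2 (k=40): L=219 R=242
Round 3 (k=41): L=242 R=18
Round 4 (k=24): L=18 R=69
Round 5 (k=6): L=69 R=183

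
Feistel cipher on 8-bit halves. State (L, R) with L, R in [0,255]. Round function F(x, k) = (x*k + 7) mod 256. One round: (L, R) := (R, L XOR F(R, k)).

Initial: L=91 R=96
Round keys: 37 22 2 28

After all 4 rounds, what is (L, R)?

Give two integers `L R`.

Answer: 25 140

Derivation:
Round 1 (k=37): L=96 R=188
Round 2 (k=22): L=188 R=79
Round 3 (k=2): L=79 R=25
Round 4 (k=28): L=25 R=140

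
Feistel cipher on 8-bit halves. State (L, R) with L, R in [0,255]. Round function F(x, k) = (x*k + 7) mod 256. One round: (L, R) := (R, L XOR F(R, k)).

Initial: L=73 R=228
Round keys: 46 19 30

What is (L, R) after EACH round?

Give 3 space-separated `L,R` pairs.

Round 1 (k=46): L=228 R=182
Round 2 (k=19): L=182 R=109
Round 3 (k=30): L=109 R=123

Answer: 228,182 182,109 109,123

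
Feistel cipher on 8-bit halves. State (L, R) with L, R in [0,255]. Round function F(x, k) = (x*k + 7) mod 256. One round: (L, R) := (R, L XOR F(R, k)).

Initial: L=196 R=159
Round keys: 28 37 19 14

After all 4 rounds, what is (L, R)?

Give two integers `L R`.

Round 1 (k=28): L=159 R=175
Round 2 (k=37): L=175 R=205
Round 3 (k=19): L=205 R=145
Round 4 (k=14): L=145 R=56

Answer: 145 56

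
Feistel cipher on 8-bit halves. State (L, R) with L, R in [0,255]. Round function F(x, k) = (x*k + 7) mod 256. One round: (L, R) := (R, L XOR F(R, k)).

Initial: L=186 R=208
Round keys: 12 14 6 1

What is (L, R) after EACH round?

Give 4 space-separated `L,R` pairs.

Round 1 (k=12): L=208 R=125
Round 2 (k=14): L=125 R=13
Round 3 (k=6): L=13 R=40
Round 4 (k=1): L=40 R=34

Answer: 208,125 125,13 13,40 40,34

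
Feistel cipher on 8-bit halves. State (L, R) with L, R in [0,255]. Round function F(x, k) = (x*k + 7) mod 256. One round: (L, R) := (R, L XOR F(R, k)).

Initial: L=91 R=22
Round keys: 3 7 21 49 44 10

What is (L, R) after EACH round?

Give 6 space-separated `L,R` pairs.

Answer: 22,18 18,147 147,4 4,88 88,35 35,61

Derivation:
Round 1 (k=3): L=22 R=18
Round 2 (k=7): L=18 R=147
Round 3 (k=21): L=147 R=4
Round 4 (k=49): L=4 R=88
Round 5 (k=44): L=88 R=35
Round 6 (k=10): L=35 R=61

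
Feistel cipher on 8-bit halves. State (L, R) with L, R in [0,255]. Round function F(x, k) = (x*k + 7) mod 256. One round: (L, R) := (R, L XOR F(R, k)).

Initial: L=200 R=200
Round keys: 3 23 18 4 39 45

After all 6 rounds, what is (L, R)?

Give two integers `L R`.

Answer: 56 72

Derivation:
Round 1 (k=3): L=200 R=151
Round 2 (k=23): L=151 R=80
Round 3 (k=18): L=80 R=48
Round 4 (k=4): L=48 R=151
Round 5 (k=39): L=151 R=56
Round 6 (k=45): L=56 R=72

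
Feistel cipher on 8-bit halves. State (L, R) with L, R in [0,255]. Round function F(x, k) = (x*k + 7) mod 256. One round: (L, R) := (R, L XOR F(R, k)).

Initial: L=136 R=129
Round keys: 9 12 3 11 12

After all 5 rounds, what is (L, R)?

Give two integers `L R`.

Answer: 20 22

Derivation:
Round 1 (k=9): L=129 R=24
Round 2 (k=12): L=24 R=166
Round 3 (k=3): L=166 R=225
Round 4 (k=11): L=225 R=20
Round 5 (k=12): L=20 R=22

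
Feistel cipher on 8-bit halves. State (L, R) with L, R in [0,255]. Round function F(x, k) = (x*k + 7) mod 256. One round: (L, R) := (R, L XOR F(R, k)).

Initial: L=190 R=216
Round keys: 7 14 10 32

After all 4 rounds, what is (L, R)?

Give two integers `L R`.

Round 1 (k=7): L=216 R=81
Round 2 (k=14): L=81 R=173
Round 3 (k=10): L=173 R=152
Round 4 (k=32): L=152 R=170

Answer: 152 170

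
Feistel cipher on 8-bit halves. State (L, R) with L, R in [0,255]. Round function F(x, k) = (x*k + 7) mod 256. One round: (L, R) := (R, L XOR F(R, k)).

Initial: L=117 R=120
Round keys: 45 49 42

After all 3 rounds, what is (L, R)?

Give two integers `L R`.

Round 1 (k=45): L=120 R=106
Round 2 (k=49): L=106 R=41
Round 3 (k=42): L=41 R=171

Answer: 41 171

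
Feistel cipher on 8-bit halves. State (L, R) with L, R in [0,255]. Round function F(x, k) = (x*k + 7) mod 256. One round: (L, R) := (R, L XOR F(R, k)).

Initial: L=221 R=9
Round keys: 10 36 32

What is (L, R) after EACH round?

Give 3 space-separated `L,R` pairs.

Answer: 9,188 188,126 126,123

Derivation:
Round 1 (k=10): L=9 R=188
Round 2 (k=36): L=188 R=126
Round 3 (k=32): L=126 R=123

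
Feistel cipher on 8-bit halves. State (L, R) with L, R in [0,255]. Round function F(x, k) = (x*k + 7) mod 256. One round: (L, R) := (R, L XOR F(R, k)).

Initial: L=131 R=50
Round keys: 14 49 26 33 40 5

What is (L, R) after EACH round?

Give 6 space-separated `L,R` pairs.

Round 1 (k=14): L=50 R=64
Round 2 (k=49): L=64 R=117
Round 3 (k=26): L=117 R=169
Round 4 (k=33): L=169 R=165
Round 5 (k=40): L=165 R=102
Round 6 (k=5): L=102 R=160

Answer: 50,64 64,117 117,169 169,165 165,102 102,160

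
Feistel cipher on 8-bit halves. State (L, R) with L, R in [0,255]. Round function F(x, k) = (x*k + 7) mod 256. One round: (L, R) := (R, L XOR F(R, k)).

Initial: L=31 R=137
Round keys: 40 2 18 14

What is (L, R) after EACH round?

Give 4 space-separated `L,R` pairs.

Answer: 137,112 112,110 110,179 179,191

Derivation:
Round 1 (k=40): L=137 R=112
Round 2 (k=2): L=112 R=110
Round 3 (k=18): L=110 R=179
Round 4 (k=14): L=179 R=191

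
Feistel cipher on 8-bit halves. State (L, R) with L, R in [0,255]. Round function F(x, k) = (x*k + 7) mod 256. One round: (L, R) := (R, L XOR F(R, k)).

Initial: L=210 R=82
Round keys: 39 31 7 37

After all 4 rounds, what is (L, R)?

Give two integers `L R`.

Round 1 (k=39): L=82 R=87
Round 2 (k=31): L=87 R=194
Round 3 (k=7): L=194 R=2
Round 4 (k=37): L=2 R=147

Answer: 2 147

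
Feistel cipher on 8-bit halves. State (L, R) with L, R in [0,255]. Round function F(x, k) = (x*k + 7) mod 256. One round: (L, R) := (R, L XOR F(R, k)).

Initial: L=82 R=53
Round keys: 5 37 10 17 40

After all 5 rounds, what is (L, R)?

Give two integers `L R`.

Answer: 160 42

Derivation:
Round 1 (k=5): L=53 R=66
Round 2 (k=37): L=66 R=164
Round 3 (k=10): L=164 R=45
Round 4 (k=17): L=45 R=160
Round 5 (k=40): L=160 R=42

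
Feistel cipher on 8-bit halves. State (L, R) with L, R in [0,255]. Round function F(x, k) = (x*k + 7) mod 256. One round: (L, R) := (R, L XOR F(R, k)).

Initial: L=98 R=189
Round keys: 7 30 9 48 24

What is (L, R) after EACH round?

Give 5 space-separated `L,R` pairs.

Answer: 189,80 80,218 218,225 225,237 237,222

Derivation:
Round 1 (k=7): L=189 R=80
Round 2 (k=30): L=80 R=218
Round 3 (k=9): L=218 R=225
Round 4 (k=48): L=225 R=237
Round 5 (k=24): L=237 R=222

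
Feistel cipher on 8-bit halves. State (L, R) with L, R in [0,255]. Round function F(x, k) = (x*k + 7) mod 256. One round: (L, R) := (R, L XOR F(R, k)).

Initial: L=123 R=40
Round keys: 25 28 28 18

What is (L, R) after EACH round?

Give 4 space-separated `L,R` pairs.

Round 1 (k=25): L=40 R=148
Round 2 (k=28): L=148 R=31
Round 3 (k=28): L=31 R=255
Round 4 (k=18): L=255 R=234

Answer: 40,148 148,31 31,255 255,234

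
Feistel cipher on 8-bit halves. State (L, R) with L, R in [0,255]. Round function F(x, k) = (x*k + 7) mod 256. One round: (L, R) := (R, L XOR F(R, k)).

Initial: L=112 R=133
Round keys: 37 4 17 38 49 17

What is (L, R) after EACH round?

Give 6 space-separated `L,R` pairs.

Round 1 (k=37): L=133 R=48
Round 2 (k=4): L=48 R=66
Round 3 (k=17): L=66 R=89
Round 4 (k=38): L=89 R=127
Round 5 (k=49): L=127 R=15
Round 6 (k=17): L=15 R=121

Answer: 133,48 48,66 66,89 89,127 127,15 15,121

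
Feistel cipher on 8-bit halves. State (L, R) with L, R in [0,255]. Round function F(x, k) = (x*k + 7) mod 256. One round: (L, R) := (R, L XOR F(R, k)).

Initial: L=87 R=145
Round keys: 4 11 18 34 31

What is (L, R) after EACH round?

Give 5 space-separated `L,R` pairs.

Round 1 (k=4): L=145 R=28
Round 2 (k=11): L=28 R=170
Round 3 (k=18): L=170 R=231
Round 4 (k=34): L=231 R=31
Round 5 (k=31): L=31 R=47

Answer: 145,28 28,170 170,231 231,31 31,47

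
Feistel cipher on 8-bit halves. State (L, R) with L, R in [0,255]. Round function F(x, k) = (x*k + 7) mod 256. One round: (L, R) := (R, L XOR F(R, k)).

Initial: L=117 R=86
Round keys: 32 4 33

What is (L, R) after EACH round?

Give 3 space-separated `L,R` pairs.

Answer: 86,178 178,153 153,114

Derivation:
Round 1 (k=32): L=86 R=178
Round 2 (k=4): L=178 R=153
Round 3 (k=33): L=153 R=114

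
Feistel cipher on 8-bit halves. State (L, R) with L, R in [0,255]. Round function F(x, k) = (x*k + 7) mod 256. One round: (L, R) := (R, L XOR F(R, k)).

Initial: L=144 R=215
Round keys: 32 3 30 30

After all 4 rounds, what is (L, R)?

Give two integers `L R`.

Answer: 134 0

Derivation:
Round 1 (k=32): L=215 R=119
Round 2 (k=3): L=119 R=187
Round 3 (k=30): L=187 R=134
Round 4 (k=30): L=134 R=0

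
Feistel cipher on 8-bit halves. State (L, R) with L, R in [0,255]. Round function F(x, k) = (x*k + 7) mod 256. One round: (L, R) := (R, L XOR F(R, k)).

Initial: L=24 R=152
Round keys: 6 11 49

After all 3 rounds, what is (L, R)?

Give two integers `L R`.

Answer: 180 244

Derivation:
Round 1 (k=6): L=152 R=143
Round 2 (k=11): L=143 R=180
Round 3 (k=49): L=180 R=244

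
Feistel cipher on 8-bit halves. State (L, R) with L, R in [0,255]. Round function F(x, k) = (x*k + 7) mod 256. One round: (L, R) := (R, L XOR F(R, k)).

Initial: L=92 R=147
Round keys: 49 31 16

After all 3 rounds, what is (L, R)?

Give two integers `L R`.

Round 1 (k=49): L=147 R=118
Round 2 (k=31): L=118 R=194
Round 3 (k=16): L=194 R=81

Answer: 194 81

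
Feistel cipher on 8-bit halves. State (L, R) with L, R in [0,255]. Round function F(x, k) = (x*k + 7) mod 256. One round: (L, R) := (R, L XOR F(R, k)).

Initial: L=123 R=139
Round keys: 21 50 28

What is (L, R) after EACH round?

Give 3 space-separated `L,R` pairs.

Round 1 (k=21): L=139 R=21
Round 2 (k=50): L=21 R=170
Round 3 (k=28): L=170 R=138

Answer: 139,21 21,170 170,138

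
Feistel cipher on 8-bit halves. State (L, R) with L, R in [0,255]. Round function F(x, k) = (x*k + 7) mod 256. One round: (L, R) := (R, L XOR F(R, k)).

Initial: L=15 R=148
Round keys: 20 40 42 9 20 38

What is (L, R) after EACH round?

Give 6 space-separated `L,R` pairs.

Answer: 148,152 152,83 83,61 61,127 127,206 206,228

Derivation:
Round 1 (k=20): L=148 R=152
Round 2 (k=40): L=152 R=83
Round 3 (k=42): L=83 R=61
Round 4 (k=9): L=61 R=127
Round 5 (k=20): L=127 R=206
Round 6 (k=38): L=206 R=228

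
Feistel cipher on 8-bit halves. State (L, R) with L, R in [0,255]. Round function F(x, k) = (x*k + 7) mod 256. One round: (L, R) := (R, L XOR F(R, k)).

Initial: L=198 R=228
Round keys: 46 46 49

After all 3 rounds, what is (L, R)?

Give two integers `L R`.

Round 1 (k=46): L=228 R=57
Round 2 (k=46): L=57 R=161
Round 3 (k=49): L=161 R=225

Answer: 161 225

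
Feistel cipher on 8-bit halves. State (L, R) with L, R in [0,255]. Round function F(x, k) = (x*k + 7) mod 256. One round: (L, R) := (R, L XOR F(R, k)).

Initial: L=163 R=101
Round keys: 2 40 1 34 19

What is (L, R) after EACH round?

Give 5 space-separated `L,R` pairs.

Round 1 (k=2): L=101 R=114
Round 2 (k=40): L=114 R=178
Round 3 (k=1): L=178 R=203
Round 4 (k=34): L=203 R=79
Round 5 (k=19): L=79 R=47

Answer: 101,114 114,178 178,203 203,79 79,47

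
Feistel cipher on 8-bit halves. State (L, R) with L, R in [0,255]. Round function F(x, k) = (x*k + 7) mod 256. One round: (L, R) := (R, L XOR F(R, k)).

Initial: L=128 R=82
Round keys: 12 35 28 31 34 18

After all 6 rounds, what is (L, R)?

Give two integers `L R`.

Round 1 (k=12): L=82 R=95
Round 2 (k=35): L=95 R=86
Round 3 (k=28): L=86 R=48
Round 4 (k=31): L=48 R=129
Round 5 (k=34): L=129 R=25
Round 6 (k=18): L=25 R=72

Answer: 25 72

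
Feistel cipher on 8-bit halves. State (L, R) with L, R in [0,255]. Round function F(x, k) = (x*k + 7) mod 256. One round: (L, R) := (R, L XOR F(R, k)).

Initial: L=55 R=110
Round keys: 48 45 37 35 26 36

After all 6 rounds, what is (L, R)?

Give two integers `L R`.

Round 1 (k=48): L=110 R=144
Round 2 (k=45): L=144 R=57
Round 3 (k=37): L=57 R=212
Round 4 (k=35): L=212 R=58
Round 5 (k=26): L=58 R=63
Round 6 (k=36): L=63 R=217

Answer: 63 217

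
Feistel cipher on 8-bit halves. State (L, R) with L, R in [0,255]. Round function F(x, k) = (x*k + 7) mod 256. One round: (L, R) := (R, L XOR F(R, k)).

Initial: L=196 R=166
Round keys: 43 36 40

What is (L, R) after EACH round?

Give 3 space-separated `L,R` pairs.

Round 1 (k=43): L=166 R=45
Round 2 (k=36): L=45 R=253
Round 3 (k=40): L=253 R=162

Answer: 166,45 45,253 253,162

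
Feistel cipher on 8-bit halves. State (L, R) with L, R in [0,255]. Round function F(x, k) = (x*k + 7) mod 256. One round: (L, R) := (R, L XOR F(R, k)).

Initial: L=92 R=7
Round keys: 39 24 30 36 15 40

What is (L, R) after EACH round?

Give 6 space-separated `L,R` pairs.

Answer: 7,68 68,96 96,3 3,19 19,39 39,12

Derivation:
Round 1 (k=39): L=7 R=68
Round 2 (k=24): L=68 R=96
Round 3 (k=30): L=96 R=3
Round 4 (k=36): L=3 R=19
Round 5 (k=15): L=19 R=39
Round 6 (k=40): L=39 R=12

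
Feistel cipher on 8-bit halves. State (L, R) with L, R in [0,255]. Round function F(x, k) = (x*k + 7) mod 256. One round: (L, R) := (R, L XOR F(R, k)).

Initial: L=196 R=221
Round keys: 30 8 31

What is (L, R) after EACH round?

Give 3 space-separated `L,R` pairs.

Round 1 (k=30): L=221 R=41
Round 2 (k=8): L=41 R=146
Round 3 (k=31): L=146 R=156

Answer: 221,41 41,146 146,156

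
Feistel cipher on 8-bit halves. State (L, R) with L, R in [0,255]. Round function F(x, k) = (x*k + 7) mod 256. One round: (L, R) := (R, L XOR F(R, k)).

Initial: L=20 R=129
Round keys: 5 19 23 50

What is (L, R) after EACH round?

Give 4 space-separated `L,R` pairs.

Round 1 (k=5): L=129 R=152
Round 2 (k=19): L=152 R=206
Round 3 (k=23): L=206 R=17
Round 4 (k=50): L=17 R=151

Answer: 129,152 152,206 206,17 17,151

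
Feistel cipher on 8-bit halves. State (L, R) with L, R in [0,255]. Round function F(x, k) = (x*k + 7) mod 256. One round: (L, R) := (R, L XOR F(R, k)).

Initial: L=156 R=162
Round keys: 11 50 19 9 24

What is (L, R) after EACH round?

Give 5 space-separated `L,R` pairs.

Round 1 (k=11): L=162 R=97
Round 2 (k=50): L=97 R=91
Round 3 (k=19): L=91 R=169
Round 4 (k=9): L=169 R=163
Round 5 (k=24): L=163 R=230

Answer: 162,97 97,91 91,169 169,163 163,230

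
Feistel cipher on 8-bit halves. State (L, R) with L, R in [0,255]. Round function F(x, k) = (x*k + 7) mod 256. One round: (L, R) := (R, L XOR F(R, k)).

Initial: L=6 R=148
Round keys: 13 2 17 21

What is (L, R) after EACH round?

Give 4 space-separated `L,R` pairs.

Answer: 148,141 141,181 181,129 129,41

Derivation:
Round 1 (k=13): L=148 R=141
Round 2 (k=2): L=141 R=181
Round 3 (k=17): L=181 R=129
Round 4 (k=21): L=129 R=41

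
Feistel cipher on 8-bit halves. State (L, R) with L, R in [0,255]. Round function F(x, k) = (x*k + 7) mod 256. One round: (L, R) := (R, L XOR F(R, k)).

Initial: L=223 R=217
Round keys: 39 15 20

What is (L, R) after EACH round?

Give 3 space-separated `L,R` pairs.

Answer: 217,201 201,23 23,26

Derivation:
Round 1 (k=39): L=217 R=201
Round 2 (k=15): L=201 R=23
Round 3 (k=20): L=23 R=26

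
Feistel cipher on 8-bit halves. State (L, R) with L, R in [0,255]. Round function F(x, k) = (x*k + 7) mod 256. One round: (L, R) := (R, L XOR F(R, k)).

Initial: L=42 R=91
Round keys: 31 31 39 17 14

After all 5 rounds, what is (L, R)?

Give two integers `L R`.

Round 1 (k=31): L=91 R=38
Round 2 (k=31): L=38 R=250
Round 3 (k=39): L=250 R=59
Round 4 (k=17): L=59 R=8
Round 5 (k=14): L=8 R=76

Answer: 8 76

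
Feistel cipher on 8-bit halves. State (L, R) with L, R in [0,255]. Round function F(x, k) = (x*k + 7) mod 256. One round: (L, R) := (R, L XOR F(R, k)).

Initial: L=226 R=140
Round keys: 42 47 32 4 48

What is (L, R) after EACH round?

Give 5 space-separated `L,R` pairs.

Round 1 (k=42): L=140 R=29
Round 2 (k=47): L=29 R=214
Round 3 (k=32): L=214 R=218
Round 4 (k=4): L=218 R=185
Round 5 (k=48): L=185 R=109

Answer: 140,29 29,214 214,218 218,185 185,109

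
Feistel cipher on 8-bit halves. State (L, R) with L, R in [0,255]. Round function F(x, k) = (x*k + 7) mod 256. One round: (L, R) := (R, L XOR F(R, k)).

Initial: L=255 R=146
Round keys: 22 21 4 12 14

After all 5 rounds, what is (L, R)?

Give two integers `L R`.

Round 1 (k=22): L=146 R=108
Round 2 (k=21): L=108 R=113
Round 3 (k=4): L=113 R=167
Round 4 (k=12): L=167 R=170
Round 5 (k=14): L=170 R=244

Answer: 170 244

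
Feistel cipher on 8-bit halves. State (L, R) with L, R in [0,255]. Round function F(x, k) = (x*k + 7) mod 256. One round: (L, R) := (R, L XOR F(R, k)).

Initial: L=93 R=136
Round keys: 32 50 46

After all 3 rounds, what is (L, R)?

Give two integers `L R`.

Round 1 (k=32): L=136 R=90
Round 2 (k=50): L=90 R=19
Round 3 (k=46): L=19 R=43

Answer: 19 43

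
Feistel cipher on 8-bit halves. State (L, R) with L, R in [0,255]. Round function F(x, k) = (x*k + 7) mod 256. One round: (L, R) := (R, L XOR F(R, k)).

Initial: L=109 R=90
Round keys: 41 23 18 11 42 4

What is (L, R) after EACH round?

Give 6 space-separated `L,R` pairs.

Round 1 (k=41): L=90 R=28
Round 2 (k=23): L=28 R=209
Round 3 (k=18): L=209 R=165
Round 4 (k=11): L=165 R=207
Round 5 (k=42): L=207 R=88
Round 6 (k=4): L=88 R=168

Answer: 90,28 28,209 209,165 165,207 207,88 88,168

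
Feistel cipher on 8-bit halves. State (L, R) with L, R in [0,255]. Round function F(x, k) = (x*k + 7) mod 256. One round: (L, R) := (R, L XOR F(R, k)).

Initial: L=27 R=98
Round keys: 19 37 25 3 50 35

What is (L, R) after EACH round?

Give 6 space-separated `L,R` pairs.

Round 1 (k=19): L=98 R=86
Round 2 (k=37): L=86 R=23
Round 3 (k=25): L=23 R=16
Round 4 (k=3): L=16 R=32
Round 5 (k=50): L=32 R=87
Round 6 (k=35): L=87 R=204

Answer: 98,86 86,23 23,16 16,32 32,87 87,204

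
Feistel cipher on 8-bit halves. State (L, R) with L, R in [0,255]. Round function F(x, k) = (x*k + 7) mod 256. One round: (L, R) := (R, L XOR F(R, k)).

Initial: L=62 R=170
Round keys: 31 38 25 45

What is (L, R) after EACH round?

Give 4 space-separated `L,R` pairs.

Answer: 170,163 163,147 147,193 193,103

Derivation:
Round 1 (k=31): L=170 R=163
Round 2 (k=38): L=163 R=147
Round 3 (k=25): L=147 R=193
Round 4 (k=45): L=193 R=103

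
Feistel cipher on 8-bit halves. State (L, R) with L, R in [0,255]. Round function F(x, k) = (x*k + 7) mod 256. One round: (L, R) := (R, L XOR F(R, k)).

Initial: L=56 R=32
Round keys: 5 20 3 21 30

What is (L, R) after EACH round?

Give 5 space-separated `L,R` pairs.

Answer: 32,159 159,83 83,159 159,65 65,58

Derivation:
Round 1 (k=5): L=32 R=159
Round 2 (k=20): L=159 R=83
Round 3 (k=3): L=83 R=159
Round 4 (k=21): L=159 R=65
Round 5 (k=30): L=65 R=58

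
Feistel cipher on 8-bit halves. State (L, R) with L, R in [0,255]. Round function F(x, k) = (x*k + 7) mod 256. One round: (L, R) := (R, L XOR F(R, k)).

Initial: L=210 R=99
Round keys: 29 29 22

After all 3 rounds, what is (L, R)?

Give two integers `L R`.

Answer: 160 43

Derivation:
Round 1 (k=29): L=99 R=236
Round 2 (k=29): L=236 R=160
Round 3 (k=22): L=160 R=43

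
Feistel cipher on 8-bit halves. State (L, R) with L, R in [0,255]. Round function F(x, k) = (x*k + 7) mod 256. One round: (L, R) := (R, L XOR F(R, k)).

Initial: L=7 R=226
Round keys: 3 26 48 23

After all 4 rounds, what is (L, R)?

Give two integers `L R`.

Round 1 (k=3): L=226 R=170
Round 2 (k=26): L=170 R=169
Round 3 (k=48): L=169 R=29
Round 4 (k=23): L=29 R=11

Answer: 29 11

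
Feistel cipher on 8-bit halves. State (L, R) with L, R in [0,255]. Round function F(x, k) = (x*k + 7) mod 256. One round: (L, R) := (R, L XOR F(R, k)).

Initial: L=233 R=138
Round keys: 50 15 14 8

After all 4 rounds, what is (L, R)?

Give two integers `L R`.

Answer: 171 192

Derivation:
Round 1 (k=50): L=138 R=18
Round 2 (k=15): L=18 R=159
Round 3 (k=14): L=159 R=171
Round 4 (k=8): L=171 R=192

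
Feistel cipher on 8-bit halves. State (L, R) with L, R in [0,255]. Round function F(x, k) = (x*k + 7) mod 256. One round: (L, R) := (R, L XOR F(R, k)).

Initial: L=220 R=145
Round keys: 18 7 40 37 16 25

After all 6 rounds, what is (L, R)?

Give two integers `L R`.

Round 1 (k=18): L=145 R=229
Round 2 (k=7): L=229 R=219
Round 3 (k=40): L=219 R=218
Round 4 (k=37): L=218 R=82
Round 5 (k=16): L=82 R=253
Round 6 (k=25): L=253 R=238

Answer: 253 238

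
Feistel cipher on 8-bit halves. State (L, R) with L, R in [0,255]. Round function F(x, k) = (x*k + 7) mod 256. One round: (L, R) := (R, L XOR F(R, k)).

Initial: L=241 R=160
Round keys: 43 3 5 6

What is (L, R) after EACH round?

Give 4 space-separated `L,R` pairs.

Round 1 (k=43): L=160 R=22
Round 2 (k=3): L=22 R=233
Round 3 (k=5): L=233 R=130
Round 4 (k=6): L=130 R=250

Answer: 160,22 22,233 233,130 130,250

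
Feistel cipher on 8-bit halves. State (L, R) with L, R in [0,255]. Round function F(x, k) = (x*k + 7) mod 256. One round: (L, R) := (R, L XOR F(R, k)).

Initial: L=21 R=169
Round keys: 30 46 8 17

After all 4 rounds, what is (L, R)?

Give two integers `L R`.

Answer: 183 0

Derivation:
Round 1 (k=30): L=169 R=192
Round 2 (k=46): L=192 R=46
Round 3 (k=8): L=46 R=183
Round 4 (k=17): L=183 R=0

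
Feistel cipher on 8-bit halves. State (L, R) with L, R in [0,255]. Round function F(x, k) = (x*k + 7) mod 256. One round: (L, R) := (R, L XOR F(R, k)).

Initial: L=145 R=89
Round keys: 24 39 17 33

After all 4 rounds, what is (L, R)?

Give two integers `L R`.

Round 1 (k=24): L=89 R=206
Round 2 (k=39): L=206 R=48
Round 3 (k=17): L=48 R=249
Round 4 (k=33): L=249 R=16

Answer: 249 16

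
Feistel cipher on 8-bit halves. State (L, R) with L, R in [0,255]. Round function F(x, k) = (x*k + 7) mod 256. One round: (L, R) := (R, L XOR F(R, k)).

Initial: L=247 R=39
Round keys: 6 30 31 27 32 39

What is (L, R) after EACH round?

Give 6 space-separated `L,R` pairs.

Answer: 39,6 6,156 156,237 237,154 154,170 170,119

Derivation:
Round 1 (k=6): L=39 R=6
Round 2 (k=30): L=6 R=156
Round 3 (k=31): L=156 R=237
Round 4 (k=27): L=237 R=154
Round 5 (k=32): L=154 R=170
Round 6 (k=39): L=170 R=119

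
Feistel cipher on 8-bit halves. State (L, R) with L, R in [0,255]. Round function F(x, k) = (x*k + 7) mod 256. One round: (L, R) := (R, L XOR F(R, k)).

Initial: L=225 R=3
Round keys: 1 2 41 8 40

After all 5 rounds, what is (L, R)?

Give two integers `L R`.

Round 1 (k=1): L=3 R=235
Round 2 (k=2): L=235 R=222
Round 3 (k=41): L=222 R=126
Round 4 (k=8): L=126 R=41
Round 5 (k=40): L=41 R=17

Answer: 41 17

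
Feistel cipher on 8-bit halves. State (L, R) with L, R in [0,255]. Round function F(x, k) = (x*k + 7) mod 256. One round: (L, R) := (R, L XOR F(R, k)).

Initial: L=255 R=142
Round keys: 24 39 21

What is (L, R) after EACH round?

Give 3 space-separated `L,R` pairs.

Answer: 142,168 168,17 17,196

Derivation:
Round 1 (k=24): L=142 R=168
Round 2 (k=39): L=168 R=17
Round 3 (k=21): L=17 R=196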